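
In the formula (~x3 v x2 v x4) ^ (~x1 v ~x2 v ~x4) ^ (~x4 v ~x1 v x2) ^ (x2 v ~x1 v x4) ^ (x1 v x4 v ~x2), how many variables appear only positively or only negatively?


A pure literal appears in only one polarity across all clauses.
Pure literals: x3 (negative only).
Count = 1.

1


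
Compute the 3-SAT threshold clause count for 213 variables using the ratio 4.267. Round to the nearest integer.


The 3-SAT phase transition occurs at approximately 4.267 clauses per variable.
m = 4.267 * 213 = 908.871.
Rounded to nearest integer: 909.

909


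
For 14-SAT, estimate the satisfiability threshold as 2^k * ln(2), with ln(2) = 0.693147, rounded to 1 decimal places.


Using the asymptotic formula: threshold ~ 2^k * ln(2).
2^14 = 16384.
16384 * 0.693147 = 11356.5.

11356.5


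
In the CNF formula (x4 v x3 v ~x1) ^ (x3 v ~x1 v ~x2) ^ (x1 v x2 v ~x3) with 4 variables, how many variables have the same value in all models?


Find all satisfying assignments: 11 model(s).
Check which variables have the same value in every model.
No variable is fixed across all models.
Backbone size = 0.

0


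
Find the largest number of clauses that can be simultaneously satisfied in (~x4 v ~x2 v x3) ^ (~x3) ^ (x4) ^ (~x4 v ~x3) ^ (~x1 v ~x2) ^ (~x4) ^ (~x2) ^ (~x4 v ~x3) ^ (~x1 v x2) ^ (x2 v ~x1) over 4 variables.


Enumerate all 16 truth assignments.
For each, count how many of the 10 clauses are satisfied.
The formula is not fully satisfiable, so the maximum is below 10.
Maximum simultaneously satisfiable clauses = 9.

9


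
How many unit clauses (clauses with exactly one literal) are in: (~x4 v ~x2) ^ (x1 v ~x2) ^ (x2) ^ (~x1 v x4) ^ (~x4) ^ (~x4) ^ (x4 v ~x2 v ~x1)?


A unit clause contains exactly one literal.
Unit clauses found: (x2), (~x4), (~x4).
Count = 3.

3


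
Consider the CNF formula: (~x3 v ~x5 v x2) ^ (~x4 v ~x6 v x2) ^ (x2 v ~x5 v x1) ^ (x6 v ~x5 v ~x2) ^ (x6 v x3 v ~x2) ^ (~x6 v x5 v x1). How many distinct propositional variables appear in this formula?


Identify each distinct variable in the formula.
Variables found: x1, x2, x3, x4, x5, x6.
Total distinct variables = 6.

6


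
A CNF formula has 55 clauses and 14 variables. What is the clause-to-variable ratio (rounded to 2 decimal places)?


Clause-to-variable ratio = clauses / variables.
55 / 14 = 3.93.

3.93


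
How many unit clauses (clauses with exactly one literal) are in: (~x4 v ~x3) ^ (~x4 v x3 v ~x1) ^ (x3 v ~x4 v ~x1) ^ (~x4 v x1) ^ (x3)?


A unit clause contains exactly one literal.
Unit clauses found: (x3).
Count = 1.

1


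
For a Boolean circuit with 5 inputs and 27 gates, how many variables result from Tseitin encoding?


The Tseitin transformation introduces one auxiliary variable per gate.
Total variables = inputs + gates = 5 + 27 = 32.

32


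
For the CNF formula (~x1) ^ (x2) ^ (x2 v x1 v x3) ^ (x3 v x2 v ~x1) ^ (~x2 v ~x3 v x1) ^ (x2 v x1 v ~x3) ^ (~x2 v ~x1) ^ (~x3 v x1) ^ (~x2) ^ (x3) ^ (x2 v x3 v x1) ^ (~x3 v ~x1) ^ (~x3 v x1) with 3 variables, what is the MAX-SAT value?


Enumerate all 8 truth assignments.
For each, count how many of the 13 clauses are satisfied.
The formula is not fully satisfiable, so the maximum is below 13.
Maximum simultaneously satisfiable clauses = 11.

11


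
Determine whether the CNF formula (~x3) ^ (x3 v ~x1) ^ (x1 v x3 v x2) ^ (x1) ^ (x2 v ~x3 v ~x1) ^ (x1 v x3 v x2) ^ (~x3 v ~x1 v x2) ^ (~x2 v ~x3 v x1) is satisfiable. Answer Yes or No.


Check all 8 possible truth assignments.
Number of satisfying assignments found: 0.
The formula is unsatisfiable.

No


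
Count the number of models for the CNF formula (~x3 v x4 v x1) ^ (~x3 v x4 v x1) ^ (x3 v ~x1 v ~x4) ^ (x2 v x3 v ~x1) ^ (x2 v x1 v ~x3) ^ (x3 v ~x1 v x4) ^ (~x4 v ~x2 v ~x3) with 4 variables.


Enumerate all 16 truth assignments over 4 variables.
Test each against every clause.
Satisfying assignments found: 7.

7


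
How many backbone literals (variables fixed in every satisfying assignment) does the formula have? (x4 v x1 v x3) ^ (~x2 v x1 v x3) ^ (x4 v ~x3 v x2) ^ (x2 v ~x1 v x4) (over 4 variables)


Find all satisfying assignments: 10 model(s).
Check which variables have the same value in every model.
No variable is fixed across all models.
Backbone size = 0.

0


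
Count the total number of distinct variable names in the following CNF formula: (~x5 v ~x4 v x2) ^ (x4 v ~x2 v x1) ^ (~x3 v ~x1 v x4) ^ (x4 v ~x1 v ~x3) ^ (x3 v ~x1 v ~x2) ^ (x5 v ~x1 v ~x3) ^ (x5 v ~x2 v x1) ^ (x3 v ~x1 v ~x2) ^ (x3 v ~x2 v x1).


Identify each distinct variable in the formula.
Variables found: x1, x2, x3, x4, x5.
Total distinct variables = 5.

5


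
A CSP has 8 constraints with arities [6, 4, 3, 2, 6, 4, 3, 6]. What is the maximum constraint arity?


The arities are: 6, 4, 3, 2, 6, 4, 3, 6.
Scan for the maximum value.
Maximum arity = 6.

6


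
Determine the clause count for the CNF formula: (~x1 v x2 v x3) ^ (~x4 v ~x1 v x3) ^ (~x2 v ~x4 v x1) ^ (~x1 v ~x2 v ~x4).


Each group enclosed in parentheses joined by ^ is one clause.
Counting the conjuncts: 4 clauses.

4


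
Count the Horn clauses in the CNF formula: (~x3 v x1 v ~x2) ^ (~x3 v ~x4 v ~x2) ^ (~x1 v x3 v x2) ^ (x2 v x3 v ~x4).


A Horn clause has at most one positive literal.
Clause 1: 1 positive lit(s) -> Horn
Clause 2: 0 positive lit(s) -> Horn
Clause 3: 2 positive lit(s) -> not Horn
Clause 4: 2 positive lit(s) -> not Horn
Total Horn clauses = 2.

2


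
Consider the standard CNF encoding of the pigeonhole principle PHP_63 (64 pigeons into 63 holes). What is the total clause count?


The PHP encoding has two parts:
1) At-least-one-hole clauses: 64 (one per pigeon, each with 63 literals).
2) At-most-one-pigeon-per-hole clauses: 63 holes * C(64,2) = 63 * 2016 = 127008.
Total clauses = 64 + 127008 = 127072.

127072


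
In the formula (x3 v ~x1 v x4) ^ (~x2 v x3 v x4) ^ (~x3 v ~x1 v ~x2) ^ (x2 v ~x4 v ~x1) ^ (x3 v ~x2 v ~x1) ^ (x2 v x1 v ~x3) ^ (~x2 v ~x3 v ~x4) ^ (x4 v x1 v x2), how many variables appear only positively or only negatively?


A pure literal appears in only one polarity across all clauses.
No pure literals found.
Count = 0.

0


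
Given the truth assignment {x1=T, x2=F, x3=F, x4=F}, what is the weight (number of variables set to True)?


The weight is the number of variables assigned True.
True variables: x1.
Weight = 1.

1


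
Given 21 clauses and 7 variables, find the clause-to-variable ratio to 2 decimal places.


Clause-to-variable ratio = clauses / variables.
21 / 7 = 3.0.

3.0


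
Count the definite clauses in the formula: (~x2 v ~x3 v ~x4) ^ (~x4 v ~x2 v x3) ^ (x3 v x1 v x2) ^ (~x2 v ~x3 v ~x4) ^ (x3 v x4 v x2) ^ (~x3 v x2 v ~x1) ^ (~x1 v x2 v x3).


A definite clause has exactly one positive literal.
Clause 1: 0 positive -> not definite
Clause 2: 1 positive -> definite
Clause 3: 3 positive -> not definite
Clause 4: 0 positive -> not definite
Clause 5: 3 positive -> not definite
Clause 6: 1 positive -> definite
Clause 7: 2 positive -> not definite
Definite clause count = 2.

2


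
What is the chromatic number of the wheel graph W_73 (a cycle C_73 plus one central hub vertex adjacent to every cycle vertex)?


W_73 consists of the cycle C_73 together with a hub vertex adjacent to every cycle vertex.
The cycle C_73 needs 3 colors (odd cycle -> 3).
The hub is adjacent to every cycle vertex, so it must receive a new color distinct from all of them.
Chromatic number = 3 + 1 = 4.

4


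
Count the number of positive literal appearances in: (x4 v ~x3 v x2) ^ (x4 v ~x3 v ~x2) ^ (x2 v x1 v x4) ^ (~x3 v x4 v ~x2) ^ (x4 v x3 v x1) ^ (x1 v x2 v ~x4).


Scan each clause for unnegated literals.
Clause 1: 2 positive; Clause 2: 1 positive; Clause 3: 3 positive; Clause 4: 1 positive; Clause 5: 3 positive; Clause 6: 2 positive.
Total positive literal occurrences = 12.

12


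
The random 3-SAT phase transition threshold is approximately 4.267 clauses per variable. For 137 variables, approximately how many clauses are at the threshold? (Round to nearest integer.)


The 3-SAT phase transition occurs at approximately 4.267 clauses per variable.
m = 4.267 * 137 = 584.579.
Rounded to nearest integer: 585.

585


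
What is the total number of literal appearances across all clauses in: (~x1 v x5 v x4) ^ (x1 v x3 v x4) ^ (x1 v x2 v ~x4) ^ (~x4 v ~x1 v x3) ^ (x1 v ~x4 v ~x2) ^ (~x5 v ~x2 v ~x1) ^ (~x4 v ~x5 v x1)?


Clause lengths: 3, 3, 3, 3, 3, 3, 3.
Sum = 3 + 3 + 3 + 3 + 3 + 3 + 3 = 21.

21


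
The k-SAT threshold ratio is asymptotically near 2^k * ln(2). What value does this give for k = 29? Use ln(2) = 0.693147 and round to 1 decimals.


Using the asymptotic formula: threshold ~ 2^k * ln(2).
2^29 = 536870912.
536870912 * 0.693147 = 372130462.0.

372130462.0


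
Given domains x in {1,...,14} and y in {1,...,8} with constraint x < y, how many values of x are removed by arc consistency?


For the constraint x < y, x needs a supporting value in y's domain.
x can be at most 7 (one less than y's maximum).
Valid x values from domain: 7 out of 14.
Pruned = 14 - 7 = 7.

7


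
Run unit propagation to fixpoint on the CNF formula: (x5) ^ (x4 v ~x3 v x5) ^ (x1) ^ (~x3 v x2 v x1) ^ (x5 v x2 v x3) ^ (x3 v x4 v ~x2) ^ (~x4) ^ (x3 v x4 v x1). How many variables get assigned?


Unit propagation repeatedly assigns the literal in any unit clause, then simplifies.
Assignments in order: x5 = T, x1 = T, x4 = F.
No further unit clauses remain.
Total variables assigned = 3.

3


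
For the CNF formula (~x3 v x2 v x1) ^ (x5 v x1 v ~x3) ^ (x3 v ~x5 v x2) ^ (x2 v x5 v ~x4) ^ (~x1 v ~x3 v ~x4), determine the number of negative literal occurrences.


Scan each clause for negated literals.
Clause 1: 1 negative; Clause 2: 1 negative; Clause 3: 1 negative; Clause 4: 1 negative; Clause 5: 3 negative.
Total negative literal occurrences = 7.

7


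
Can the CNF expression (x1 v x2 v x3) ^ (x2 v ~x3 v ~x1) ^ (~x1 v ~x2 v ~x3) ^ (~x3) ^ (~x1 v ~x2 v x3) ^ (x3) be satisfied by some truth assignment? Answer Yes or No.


Check all 8 possible truth assignments.
Number of satisfying assignments found: 0.
The formula is unsatisfiable.

No


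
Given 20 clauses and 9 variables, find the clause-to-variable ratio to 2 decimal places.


Clause-to-variable ratio = clauses / variables.
20 / 9 = 2.22.

2.22


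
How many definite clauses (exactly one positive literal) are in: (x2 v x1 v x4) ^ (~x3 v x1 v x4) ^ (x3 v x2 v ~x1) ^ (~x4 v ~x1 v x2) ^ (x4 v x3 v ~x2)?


A definite clause has exactly one positive literal.
Clause 1: 3 positive -> not definite
Clause 2: 2 positive -> not definite
Clause 3: 2 positive -> not definite
Clause 4: 1 positive -> definite
Clause 5: 2 positive -> not definite
Definite clause count = 1.

1


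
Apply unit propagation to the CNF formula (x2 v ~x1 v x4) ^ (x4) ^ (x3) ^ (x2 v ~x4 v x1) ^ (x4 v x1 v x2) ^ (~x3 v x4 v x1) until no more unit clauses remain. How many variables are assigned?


Unit propagation repeatedly assigns the literal in any unit clause, then simplifies.
Assignments in order: x4 = T, x3 = T.
No further unit clauses remain.
Total variables assigned = 2.

2


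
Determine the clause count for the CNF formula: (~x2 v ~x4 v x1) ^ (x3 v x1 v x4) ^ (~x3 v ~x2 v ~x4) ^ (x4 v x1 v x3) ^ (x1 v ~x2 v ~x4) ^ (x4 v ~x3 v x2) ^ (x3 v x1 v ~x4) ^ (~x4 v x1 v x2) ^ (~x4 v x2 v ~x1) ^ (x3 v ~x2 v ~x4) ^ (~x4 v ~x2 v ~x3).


Each group enclosed in parentheses joined by ^ is one clause.
Counting the conjuncts: 11 clauses.

11


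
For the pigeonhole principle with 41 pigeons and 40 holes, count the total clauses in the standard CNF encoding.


The PHP encoding has two parts:
1) At-least-one-hole clauses: 41 (one per pigeon, each with 40 literals).
2) At-most-one-pigeon-per-hole clauses: 40 holes * C(41,2) = 40 * 820 = 32800.
Total clauses = 41 + 32800 = 32841.

32841


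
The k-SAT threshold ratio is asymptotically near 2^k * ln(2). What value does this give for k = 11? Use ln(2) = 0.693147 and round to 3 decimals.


Using the asymptotic formula: threshold ~ 2^k * ln(2).
2^11 = 2048.
2048 * 0.693147 = 1419.565.

1419.565


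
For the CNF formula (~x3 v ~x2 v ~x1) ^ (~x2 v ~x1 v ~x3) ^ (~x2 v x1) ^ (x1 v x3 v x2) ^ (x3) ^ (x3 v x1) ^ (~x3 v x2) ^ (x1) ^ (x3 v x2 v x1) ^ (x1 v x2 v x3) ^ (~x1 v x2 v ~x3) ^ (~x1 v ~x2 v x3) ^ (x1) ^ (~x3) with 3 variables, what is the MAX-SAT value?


Enumerate all 8 truth assignments.
For each, count how many of the 14 clauses are satisfied.
The formula is not fully satisfiable, so the maximum is below 14.
Maximum simultaneously satisfiable clauses = 13.

13


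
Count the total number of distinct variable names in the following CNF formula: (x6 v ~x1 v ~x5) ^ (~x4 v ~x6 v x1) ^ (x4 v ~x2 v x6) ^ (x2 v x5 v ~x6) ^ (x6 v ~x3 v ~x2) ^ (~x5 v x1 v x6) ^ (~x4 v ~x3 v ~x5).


Identify each distinct variable in the formula.
Variables found: x1, x2, x3, x4, x5, x6.
Total distinct variables = 6.

6


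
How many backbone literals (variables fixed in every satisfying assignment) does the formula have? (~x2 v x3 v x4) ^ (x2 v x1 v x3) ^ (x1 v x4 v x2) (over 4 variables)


Find all satisfying assignments: 11 model(s).
Check which variables have the same value in every model.
No variable is fixed across all models.
Backbone size = 0.

0


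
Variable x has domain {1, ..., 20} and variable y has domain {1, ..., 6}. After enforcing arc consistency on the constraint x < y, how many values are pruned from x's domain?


For the constraint x < y, x needs a supporting value in y's domain.
x can be at most 5 (one less than y's maximum).
Valid x values from domain: 5 out of 20.
Pruned = 20 - 5 = 15.

15


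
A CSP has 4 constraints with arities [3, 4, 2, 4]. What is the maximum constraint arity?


The arities are: 3, 4, 2, 4.
Scan for the maximum value.
Maximum arity = 4.

4


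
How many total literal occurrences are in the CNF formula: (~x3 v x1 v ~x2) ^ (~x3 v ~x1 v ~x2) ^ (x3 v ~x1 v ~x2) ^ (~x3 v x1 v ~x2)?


Clause lengths: 3, 3, 3, 3.
Sum = 3 + 3 + 3 + 3 = 12.

12


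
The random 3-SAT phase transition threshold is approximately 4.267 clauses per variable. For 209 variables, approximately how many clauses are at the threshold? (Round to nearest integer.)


The 3-SAT phase transition occurs at approximately 4.267 clauses per variable.
m = 4.267 * 209 = 891.803.
Rounded to nearest integer: 892.

892


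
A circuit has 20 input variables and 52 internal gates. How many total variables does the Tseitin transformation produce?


The Tseitin transformation introduces one auxiliary variable per gate.
Total variables = inputs + gates = 20 + 52 = 72.

72


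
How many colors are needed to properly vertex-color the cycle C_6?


A cycle on an even number of vertices is bipartite: alternate two colors around the cycle.
Since 6 is even, two colors suffice, and at least two are needed because the graph has edges.
Chromatic number = 2.

2


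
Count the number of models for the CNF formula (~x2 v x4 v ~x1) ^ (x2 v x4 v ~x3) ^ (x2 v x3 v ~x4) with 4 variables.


Enumerate all 16 truth assignments over 4 variables.
Test each against every clause.
Satisfying assignments found: 10.

10


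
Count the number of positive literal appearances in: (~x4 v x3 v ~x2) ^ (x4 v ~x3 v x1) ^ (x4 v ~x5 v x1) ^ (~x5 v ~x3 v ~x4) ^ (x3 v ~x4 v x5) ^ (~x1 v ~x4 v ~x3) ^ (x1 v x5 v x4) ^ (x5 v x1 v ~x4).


Scan each clause for unnegated literals.
Clause 1: 1 positive; Clause 2: 2 positive; Clause 3: 2 positive; Clause 4: 0 positive; Clause 5: 2 positive; Clause 6: 0 positive; Clause 7: 3 positive; Clause 8: 2 positive.
Total positive literal occurrences = 12.

12


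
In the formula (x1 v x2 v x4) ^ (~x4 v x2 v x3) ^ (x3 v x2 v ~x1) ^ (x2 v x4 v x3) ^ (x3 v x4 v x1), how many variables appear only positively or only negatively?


A pure literal appears in only one polarity across all clauses.
Pure literals: x2 (positive only), x3 (positive only).
Count = 2.

2


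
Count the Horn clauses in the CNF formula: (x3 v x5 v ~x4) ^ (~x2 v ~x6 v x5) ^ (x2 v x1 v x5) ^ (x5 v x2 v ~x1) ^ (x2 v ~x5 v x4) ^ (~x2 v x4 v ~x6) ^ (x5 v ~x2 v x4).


A Horn clause has at most one positive literal.
Clause 1: 2 positive lit(s) -> not Horn
Clause 2: 1 positive lit(s) -> Horn
Clause 3: 3 positive lit(s) -> not Horn
Clause 4: 2 positive lit(s) -> not Horn
Clause 5: 2 positive lit(s) -> not Horn
Clause 6: 1 positive lit(s) -> Horn
Clause 7: 2 positive lit(s) -> not Horn
Total Horn clauses = 2.

2


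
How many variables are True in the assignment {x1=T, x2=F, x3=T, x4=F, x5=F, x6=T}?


The weight is the number of variables assigned True.
True variables: x1, x3, x6.
Weight = 3.

3


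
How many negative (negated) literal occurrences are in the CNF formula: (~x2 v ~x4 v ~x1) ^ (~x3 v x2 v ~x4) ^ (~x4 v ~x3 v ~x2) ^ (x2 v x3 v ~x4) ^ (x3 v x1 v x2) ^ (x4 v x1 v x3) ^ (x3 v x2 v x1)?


Scan each clause for negated literals.
Clause 1: 3 negative; Clause 2: 2 negative; Clause 3: 3 negative; Clause 4: 1 negative; Clause 5: 0 negative; Clause 6: 0 negative; Clause 7: 0 negative.
Total negative literal occurrences = 9.

9


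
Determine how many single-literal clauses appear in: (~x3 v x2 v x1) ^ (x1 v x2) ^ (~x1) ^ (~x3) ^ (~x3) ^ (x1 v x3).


A unit clause contains exactly one literal.
Unit clauses found: (~x1), (~x3), (~x3).
Count = 3.

3


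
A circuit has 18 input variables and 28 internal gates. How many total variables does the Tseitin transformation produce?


The Tseitin transformation introduces one auxiliary variable per gate.
Total variables = inputs + gates = 18 + 28 = 46.

46


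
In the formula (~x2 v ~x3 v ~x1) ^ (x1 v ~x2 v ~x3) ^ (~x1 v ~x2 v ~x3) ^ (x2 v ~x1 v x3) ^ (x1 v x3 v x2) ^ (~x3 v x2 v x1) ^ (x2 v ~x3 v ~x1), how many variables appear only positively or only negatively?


A pure literal appears in only one polarity across all clauses.
No pure literals found.
Count = 0.

0


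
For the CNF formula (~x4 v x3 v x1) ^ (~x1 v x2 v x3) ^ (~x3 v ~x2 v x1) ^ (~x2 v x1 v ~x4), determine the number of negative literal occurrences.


Scan each clause for negated literals.
Clause 1: 1 negative; Clause 2: 1 negative; Clause 3: 2 negative; Clause 4: 2 negative.
Total negative literal occurrences = 6.

6


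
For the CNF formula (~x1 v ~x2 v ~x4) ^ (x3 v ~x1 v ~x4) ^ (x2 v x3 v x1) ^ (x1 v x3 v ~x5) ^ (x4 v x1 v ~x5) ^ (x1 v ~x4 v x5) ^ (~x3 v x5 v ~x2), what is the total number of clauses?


Each group enclosed in parentheses joined by ^ is one clause.
Counting the conjuncts: 7 clauses.

7


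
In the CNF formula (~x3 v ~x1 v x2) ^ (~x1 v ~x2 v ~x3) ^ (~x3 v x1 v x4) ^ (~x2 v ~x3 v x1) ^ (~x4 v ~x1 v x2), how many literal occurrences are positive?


Scan each clause for unnegated literals.
Clause 1: 1 positive; Clause 2: 0 positive; Clause 3: 2 positive; Clause 4: 1 positive; Clause 5: 1 positive.
Total positive literal occurrences = 5.

5


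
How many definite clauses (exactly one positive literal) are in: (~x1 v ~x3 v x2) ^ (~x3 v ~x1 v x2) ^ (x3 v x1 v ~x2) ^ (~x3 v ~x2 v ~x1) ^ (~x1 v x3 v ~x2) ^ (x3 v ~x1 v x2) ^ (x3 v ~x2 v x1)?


A definite clause has exactly one positive literal.
Clause 1: 1 positive -> definite
Clause 2: 1 positive -> definite
Clause 3: 2 positive -> not definite
Clause 4: 0 positive -> not definite
Clause 5: 1 positive -> definite
Clause 6: 2 positive -> not definite
Clause 7: 2 positive -> not definite
Definite clause count = 3.

3


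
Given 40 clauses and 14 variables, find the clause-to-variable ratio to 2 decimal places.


Clause-to-variable ratio = clauses / variables.
40 / 14 = 2.86.

2.86


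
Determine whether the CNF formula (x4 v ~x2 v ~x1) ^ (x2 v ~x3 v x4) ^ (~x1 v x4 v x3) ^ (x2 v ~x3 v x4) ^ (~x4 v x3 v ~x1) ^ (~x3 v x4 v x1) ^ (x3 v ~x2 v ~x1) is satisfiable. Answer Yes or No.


Check all 16 possible truth assignments.
Number of satisfying assignments found: 8.
The formula is satisfiable.

Yes


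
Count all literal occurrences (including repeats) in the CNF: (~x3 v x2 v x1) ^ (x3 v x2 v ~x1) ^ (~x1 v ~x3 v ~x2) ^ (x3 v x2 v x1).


Clause lengths: 3, 3, 3, 3.
Sum = 3 + 3 + 3 + 3 = 12.

12


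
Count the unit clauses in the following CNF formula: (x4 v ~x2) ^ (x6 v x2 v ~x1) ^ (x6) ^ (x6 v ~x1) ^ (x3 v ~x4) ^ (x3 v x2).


A unit clause contains exactly one literal.
Unit clauses found: (x6).
Count = 1.

1


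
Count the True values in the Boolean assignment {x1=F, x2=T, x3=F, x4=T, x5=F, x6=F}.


The weight is the number of variables assigned True.
True variables: x2, x4.
Weight = 2.

2


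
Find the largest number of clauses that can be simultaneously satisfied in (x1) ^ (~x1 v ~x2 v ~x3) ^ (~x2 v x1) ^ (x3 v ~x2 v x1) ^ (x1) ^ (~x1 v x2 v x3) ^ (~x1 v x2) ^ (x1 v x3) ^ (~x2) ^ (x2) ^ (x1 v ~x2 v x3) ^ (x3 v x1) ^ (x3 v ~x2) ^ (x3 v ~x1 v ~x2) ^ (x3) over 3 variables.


Enumerate all 8 truth assignments.
For each, count how many of the 15 clauses are satisfied.
The formula is not fully satisfiable, so the maximum is below 15.
Maximum simultaneously satisfiable clauses = 13.

13


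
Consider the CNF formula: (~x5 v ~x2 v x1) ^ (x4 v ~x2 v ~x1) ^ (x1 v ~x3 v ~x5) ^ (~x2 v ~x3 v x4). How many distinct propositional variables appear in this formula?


Identify each distinct variable in the formula.
Variables found: x1, x2, x3, x4, x5.
Total distinct variables = 5.

5


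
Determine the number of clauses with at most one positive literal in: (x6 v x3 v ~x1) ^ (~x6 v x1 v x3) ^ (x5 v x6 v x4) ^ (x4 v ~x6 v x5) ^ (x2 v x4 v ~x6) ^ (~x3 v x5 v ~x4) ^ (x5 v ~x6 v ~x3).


A Horn clause has at most one positive literal.
Clause 1: 2 positive lit(s) -> not Horn
Clause 2: 2 positive lit(s) -> not Horn
Clause 3: 3 positive lit(s) -> not Horn
Clause 4: 2 positive lit(s) -> not Horn
Clause 5: 2 positive lit(s) -> not Horn
Clause 6: 1 positive lit(s) -> Horn
Clause 7: 1 positive lit(s) -> Horn
Total Horn clauses = 2.

2


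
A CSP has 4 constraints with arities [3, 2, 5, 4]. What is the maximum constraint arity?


The arities are: 3, 2, 5, 4.
Scan for the maximum value.
Maximum arity = 5.

5


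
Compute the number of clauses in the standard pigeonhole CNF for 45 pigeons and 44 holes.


The PHP encoding has two parts:
1) At-least-one-hole clauses: 45 (one per pigeon, each with 44 literals).
2) At-most-one-pigeon-per-hole clauses: 44 holes * C(45,2) = 44 * 990 = 43560.
Total clauses = 45 + 43560 = 43605.

43605


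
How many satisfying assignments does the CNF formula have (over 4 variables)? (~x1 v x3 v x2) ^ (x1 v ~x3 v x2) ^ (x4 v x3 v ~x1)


Enumerate all 16 truth assignments over 4 variables.
Test each against every clause.
Satisfying assignments found: 11.

11


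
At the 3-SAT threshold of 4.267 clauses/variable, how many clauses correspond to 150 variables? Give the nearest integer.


The 3-SAT phase transition occurs at approximately 4.267 clauses per variable.
m = 4.267 * 150 = 640.05.
Rounded to nearest integer: 640.

640


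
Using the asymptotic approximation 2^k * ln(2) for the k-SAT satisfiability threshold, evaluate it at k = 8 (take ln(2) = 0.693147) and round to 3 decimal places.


Using the asymptotic formula: threshold ~ 2^k * ln(2).
2^8 = 256.
256 * 0.693147 = 177.446.

177.446


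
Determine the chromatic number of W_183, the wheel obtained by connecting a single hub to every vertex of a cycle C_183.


W_183 consists of the cycle C_183 together with a hub vertex adjacent to every cycle vertex.
The cycle C_183 needs 3 colors (odd cycle -> 3).
The hub is adjacent to every cycle vertex, so it must receive a new color distinct from all of them.
Chromatic number = 3 + 1 = 4.

4


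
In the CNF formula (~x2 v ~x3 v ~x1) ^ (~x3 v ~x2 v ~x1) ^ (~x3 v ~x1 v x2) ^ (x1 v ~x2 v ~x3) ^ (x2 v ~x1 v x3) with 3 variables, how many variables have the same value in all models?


Find all satisfying assignments: 4 model(s).
Check which variables have the same value in every model.
No variable is fixed across all models.
Backbone size = 0.

0


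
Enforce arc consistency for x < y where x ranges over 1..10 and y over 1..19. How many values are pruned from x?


For the constraint x < y, x needs a supporting value in y's domain.
x can be at most 18 (one less than y's maximum).
Valid x values from domain: 10 out of 10.
Pruned = 10 - 10 = 0.

0


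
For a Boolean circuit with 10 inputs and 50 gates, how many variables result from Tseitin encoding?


The Tseitin transformation introduces one auxiliary variable per gate.
Total variables = inputs + gates = 10 + 50 = 60.

60


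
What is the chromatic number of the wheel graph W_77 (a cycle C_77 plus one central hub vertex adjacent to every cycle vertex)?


W_77 consists of the cycle C_77 together with a hub vertex adjacent to every cycle vertex.
The cycle C_77 needs 3 colors (odd cycle -> 3).
The hub is adjacent to every cycle vertex, so it must receive a new color distinct from all of them.
Chromatic number = 3 + 1 = 4.

4


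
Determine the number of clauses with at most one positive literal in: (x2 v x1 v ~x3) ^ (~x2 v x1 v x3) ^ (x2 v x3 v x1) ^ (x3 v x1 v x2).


A Horn clause has at most one positive literal.
Clause 1: 2 positive lit(s) -> not Horn
Clause 2: 2 positive lit(s) -> not Horn
Clause 3: 3 positive lit(s) -> not Horn
Clause 4: 3 positive lit(s) -> not Horn
Total Horn clauses = 0.

0


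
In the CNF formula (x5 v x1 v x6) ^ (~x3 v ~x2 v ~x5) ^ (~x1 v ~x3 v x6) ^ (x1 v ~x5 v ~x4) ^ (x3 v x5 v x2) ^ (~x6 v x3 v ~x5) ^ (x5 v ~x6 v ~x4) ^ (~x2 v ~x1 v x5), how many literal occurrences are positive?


Scan each clause for unnegated literals.
Clause 1: 3 positive; Clause 2: 0 positive; Clause 3: 1 positive; Clause 4: 1 positive; Clause 5: 3 positive; Clause 6: 1 positive; Clause 7: 1 positive; Clause 8: 1 positive.
Total positive literal occurrences = 11.

11


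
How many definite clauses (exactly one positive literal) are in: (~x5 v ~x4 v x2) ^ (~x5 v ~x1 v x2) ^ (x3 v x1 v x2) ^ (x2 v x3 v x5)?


A definite clause has exactly one positive literal.
Clause 1: 1 positive -> definite
Clause 2: 1 positive -> definite
Clause 3: 3 positive -> not definite
Clause 4: 3 positive -> not definite
Definite clause count = 2.

2


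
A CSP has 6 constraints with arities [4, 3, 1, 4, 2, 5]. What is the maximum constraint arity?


The arities are: 4, 3, 1, 4, 2, 5.
Scan for the maximum value.
Maximum arity = 5.

5


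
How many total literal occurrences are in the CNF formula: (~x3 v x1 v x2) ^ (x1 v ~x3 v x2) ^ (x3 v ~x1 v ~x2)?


Clause lengths: 3, 3, 3.
Sum = 3 + 3 + 3 = 9.

9


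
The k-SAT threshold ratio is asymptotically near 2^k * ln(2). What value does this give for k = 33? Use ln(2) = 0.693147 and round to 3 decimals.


Using the asymptotic formula: threshold ~ 2^k * ln(2).
2^33 = 8589934592.
8589934592 * 0.693147 = 5954087392.641.

5954087392.641


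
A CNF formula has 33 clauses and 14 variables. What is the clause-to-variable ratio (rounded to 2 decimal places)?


Clause-to-variable ratio = clauses / variables.
33 / 14 = 2.36.

2.36


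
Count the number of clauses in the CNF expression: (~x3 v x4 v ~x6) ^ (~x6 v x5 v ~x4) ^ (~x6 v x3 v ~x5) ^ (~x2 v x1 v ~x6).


Each group enclosed in parentheses joined by ^ is one clause.
Counting the conjuncts: 4 clauses.

4


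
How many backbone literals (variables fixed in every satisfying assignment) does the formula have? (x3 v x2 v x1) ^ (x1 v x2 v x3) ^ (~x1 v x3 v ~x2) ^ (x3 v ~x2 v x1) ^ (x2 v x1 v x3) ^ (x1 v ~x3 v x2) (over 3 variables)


Find all satisfying assignments: 4 model(s).
Check which variables have the same value in every model.
No variable is fixed across all models.
Backbone size = 0.

0


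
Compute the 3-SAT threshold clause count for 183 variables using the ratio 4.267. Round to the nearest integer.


The 3-SAT phase transition occurs at approximately 4.267 clauses per variable.
m = 4.267 * 183 = 780.861.
Rounded to nearest integer: 781.

781


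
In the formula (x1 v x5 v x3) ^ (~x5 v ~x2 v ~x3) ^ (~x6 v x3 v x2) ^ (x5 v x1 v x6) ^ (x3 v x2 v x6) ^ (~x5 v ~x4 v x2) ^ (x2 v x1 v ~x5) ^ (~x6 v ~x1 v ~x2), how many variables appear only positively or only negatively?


A pure literal appears in only one polarity across all clauses.
Pure literals: x4 (negative only).
Count = 1.

1


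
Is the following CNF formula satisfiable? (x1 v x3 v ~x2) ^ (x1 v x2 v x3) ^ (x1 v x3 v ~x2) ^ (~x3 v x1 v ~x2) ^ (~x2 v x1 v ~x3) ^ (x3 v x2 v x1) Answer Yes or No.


Check all 8 possible truth assignments.
Number of satisfying assignments found: 5.
The formula is satisfiable.

Yes


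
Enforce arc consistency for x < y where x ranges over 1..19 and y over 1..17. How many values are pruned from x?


For the constraint x < y, x needs a supporting value in y's domain.
x can be at most 16 (one less than y's maximum).
Valid x values from domain: 16 out of 19.
Pruned = 19 - 16 = 3.

3


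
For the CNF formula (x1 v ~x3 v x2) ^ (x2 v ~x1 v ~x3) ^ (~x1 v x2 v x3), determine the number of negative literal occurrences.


Scan each clause for negated literals.
Clause 1: 1 negative; Clause 2: 2 negative; Clause 3: 1 negative.
Total negative literal occurrences = 4.

4


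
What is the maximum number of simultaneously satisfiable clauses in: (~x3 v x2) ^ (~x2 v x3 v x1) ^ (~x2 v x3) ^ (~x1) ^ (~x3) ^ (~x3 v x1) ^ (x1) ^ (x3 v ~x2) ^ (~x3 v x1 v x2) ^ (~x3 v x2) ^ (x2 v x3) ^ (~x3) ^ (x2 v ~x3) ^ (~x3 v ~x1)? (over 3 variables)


Enumerate all 8 truth assignments.
For each, count how many of the 14 clauses are satisfied.
The formula is not fully satisfiable, so the maximum is below 14.
Maximum simultaneously satisfiable clauses = 12.

12


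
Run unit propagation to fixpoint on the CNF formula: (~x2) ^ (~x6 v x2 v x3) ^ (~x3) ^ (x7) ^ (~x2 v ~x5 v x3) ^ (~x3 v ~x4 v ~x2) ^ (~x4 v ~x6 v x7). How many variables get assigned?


Unit propagation repeatedly assigns the literal in any unit clause, then simplifies.
Assignments in order: x2 = F, x3 = F, x6 = F, x7 = T.
No further unit clauses remain.
Total variables assigned = 4.

4


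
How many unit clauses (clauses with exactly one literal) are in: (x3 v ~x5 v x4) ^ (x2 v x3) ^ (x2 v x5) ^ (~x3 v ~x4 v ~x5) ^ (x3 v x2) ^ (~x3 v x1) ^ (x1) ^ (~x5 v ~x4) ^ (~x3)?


A unit clause contains exactly one literal.
Unit clauses found: (x1), (~x3).
Count = 2.

2


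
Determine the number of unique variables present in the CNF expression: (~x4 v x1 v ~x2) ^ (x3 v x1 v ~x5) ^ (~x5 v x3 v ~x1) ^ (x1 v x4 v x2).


Identify each distinct variable in the formula.
Variables found: x1, x2, x3, x4, x5.
Total distinct variables = 5.

5


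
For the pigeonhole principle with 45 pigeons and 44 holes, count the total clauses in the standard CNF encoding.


The PHP encoding has two parts:
1) At-least-one-hole clauses: 45 (one per pigeon, each with 44 literals).
2) At-most-one-pigeon-per-hole clauses: 44 holes * C(45,2) = 44 * 990 = 43560.
Total clauses = 45 + 43560 = 43605.

43605


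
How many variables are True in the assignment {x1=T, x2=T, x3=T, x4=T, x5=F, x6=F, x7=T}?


The weight is the number of variables assigned True.
True variables: x1, x2, x3, x4, x7.
Weight = 5.

5


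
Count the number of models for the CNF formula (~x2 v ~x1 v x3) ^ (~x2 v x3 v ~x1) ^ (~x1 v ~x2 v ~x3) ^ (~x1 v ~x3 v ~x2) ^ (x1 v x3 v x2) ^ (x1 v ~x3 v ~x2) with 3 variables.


Enumerate all 8 truth assignments over 3 variables.
Test each against every clause.
Satisfying assignments found: 4.

4


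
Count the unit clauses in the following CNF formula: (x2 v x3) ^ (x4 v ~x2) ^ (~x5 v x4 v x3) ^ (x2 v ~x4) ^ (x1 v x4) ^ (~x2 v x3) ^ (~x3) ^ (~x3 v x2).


A unit clause contains exactly one literal.
Unit clauses found: (~x3).
Count = 1.

1


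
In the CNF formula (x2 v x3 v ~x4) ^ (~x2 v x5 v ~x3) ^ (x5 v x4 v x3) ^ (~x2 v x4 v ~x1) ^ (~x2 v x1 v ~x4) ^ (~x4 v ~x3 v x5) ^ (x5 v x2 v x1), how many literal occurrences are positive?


Scan each clause for unnegated literals.
Clause 1: 2 positive; Clause 2: 1 positive; Clause 3: 3 positive; Clause 4: 1 positive; Clause 5: 1 positive; Clause 6: 1 positive; Clause 7: 3 positive.
Total positive literal occurrences = 12.

12


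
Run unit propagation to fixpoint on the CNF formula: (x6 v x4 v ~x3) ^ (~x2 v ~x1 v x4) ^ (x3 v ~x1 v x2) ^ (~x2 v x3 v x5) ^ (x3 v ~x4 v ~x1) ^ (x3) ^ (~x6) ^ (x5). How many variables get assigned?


Unit propagation repeatedly assigns the literal in any unit clause, then simplifies.
Assignments in order: x3 = T, x6 = F, x4 = T, x5 = T.
No further unit clauses remain.
Total variables assigned = 4.

4


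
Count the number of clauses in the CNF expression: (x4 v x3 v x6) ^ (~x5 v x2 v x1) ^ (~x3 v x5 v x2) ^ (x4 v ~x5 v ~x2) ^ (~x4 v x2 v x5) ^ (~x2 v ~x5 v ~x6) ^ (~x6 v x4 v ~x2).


Each group enclosed in parentheses joined by ^ is one clause.
Counting the conjuncts: 7 clauses.

7


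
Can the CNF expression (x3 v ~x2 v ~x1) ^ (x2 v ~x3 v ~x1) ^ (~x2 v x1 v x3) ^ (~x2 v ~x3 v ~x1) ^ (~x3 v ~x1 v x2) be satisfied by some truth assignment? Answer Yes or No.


Check all 8 possible truth assignments.
Number of satisfying assignments found: 4.
The formula is satisfiable.

Yes


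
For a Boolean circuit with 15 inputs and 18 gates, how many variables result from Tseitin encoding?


The Tseitin transformation introduces one auxiliary variable per gate.
Total variables = inputs + gates = 15 + 18 = 33.

33


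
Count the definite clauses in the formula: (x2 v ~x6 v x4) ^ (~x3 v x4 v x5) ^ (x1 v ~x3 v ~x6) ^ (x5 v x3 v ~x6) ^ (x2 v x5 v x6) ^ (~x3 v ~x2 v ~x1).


A definite clause has exactly one positive literal.
Clause 1: 2 positive -> not definite
Clause 2: 2 positive -> not definite
Clause 3: 1 positive -> definite
Clause 4: 2 positive -> not definite
Clause 5: 3 positive -> not definite
Clause 6: 0 positive -> not definite
Definite clause count = 1.

1


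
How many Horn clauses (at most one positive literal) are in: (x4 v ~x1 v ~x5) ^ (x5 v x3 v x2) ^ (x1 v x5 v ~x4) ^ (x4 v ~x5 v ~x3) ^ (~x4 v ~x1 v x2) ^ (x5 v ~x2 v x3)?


A Horn clause has at most one positive literal.
Clause 1: 1 positive lit(s) -> Horn
Clause 2: 3 positive lit(s) -> not Horn
Clause 3: 2 positive lit(s) -> not Horn
Clause 4: 1 positive lit(s) -> Horn
Clause 5: 1 positive lit(s) -> Horn
Clause 6: 2 positive lit(s) -> not Horn
Total Horn clauses = 3.

3


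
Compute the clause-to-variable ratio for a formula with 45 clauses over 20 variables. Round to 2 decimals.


Clause-to-variable ratio = clauses / variables.
45 / 20 = 2.25.

2.25


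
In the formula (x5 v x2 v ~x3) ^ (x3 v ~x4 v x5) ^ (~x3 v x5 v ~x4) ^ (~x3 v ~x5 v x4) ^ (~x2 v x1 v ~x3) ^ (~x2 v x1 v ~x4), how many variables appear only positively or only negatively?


A pure literal appears in only one polarity across all clauses.
Pure literals: x1 (positive only).
Count = 1.

1


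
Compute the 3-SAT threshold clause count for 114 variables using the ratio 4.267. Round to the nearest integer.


The 3-SAT phase transition occurs at approximately 4.267 clauses per variable.
m = 4.267 * 114 = 486.438.
Rounded to nearest integer: 486.

486


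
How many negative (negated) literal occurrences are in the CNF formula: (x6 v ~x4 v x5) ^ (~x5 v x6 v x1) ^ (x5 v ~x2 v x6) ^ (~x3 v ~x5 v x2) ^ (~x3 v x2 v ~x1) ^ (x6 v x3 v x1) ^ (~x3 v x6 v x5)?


Scan each clause for negated literals.
Clause 1: 1 negative; Clause 2: 1 negative; Clause 3: 1 negative; Clause 4: 2 negative; Clause 5: 2 negative; Clause 6: 0 negative; Clause 7: 1 negative.
Total negative literal occurrences = 8.

8


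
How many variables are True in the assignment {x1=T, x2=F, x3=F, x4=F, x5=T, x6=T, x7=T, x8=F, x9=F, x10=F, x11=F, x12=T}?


The weight is the number of variables assigned True.
True variables: x1, x5, x6, x7, x12.
Weight = 5.

5


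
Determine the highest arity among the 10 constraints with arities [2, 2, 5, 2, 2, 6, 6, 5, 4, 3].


The arities are: 2, 2, 5, 2, 2, 6, 6, 5, 4, 3.
Scan for the maximum value.
Maximum arity = 6.

6


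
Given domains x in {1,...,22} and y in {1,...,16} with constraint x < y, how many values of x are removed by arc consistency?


For the constraint x < y, x needs a supporting value in y's domain.
x can be at most 15 (one less than y's maximum).
Valid x values from domain: 15 out of 22.
Pruned = 22 - 15 = 7.

7


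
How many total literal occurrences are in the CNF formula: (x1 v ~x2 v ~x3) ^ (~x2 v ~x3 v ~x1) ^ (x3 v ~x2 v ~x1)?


Clause lengths: 3, 3, 3.
Sum = 3 + 3 + 3 = 9.

9


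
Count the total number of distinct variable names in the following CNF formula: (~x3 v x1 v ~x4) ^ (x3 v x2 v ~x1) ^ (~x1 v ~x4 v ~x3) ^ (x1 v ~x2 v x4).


Identify each distinct variable in the formula.
Variables found: x1, x2, x3, x4.
Total distinct variables = 4.

4


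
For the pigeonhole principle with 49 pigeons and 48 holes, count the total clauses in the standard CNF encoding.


The PHP encoding has two parts:
1) At-least-one-hole clauses: 49 (one per pigeon, each with 48 literals).
2) At-most-one-pigeon-per-hole clauses: 48 holes * C(49,2) = 48 * 1176 = 56448.
Total clauses = 49 + 56448 = 56497.

56497


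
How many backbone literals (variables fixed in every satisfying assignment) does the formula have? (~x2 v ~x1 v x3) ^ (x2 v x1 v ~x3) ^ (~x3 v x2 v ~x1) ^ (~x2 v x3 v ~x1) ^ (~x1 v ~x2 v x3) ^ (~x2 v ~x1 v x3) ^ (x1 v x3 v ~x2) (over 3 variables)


Find all satisfying assignments: 4 model(s).
Check which variables have the same value in every model.
No variable is fixed across all models.
Backbone size = 0.

0


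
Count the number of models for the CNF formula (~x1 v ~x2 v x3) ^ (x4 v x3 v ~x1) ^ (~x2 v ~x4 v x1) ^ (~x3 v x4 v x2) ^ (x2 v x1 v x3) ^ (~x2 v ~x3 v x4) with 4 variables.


Enumerate all 16 truth assignments over 4 variables.
Test each against every clause.
Satisfying assignments found: 5.

5


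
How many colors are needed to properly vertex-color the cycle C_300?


A cycle on an even number of vertices is bipartite: alternate two colors around the cycle.
Since 300 is even, two colors suffice, and at least two are needed because the graph has edges.
Chromatic number = 2.

2


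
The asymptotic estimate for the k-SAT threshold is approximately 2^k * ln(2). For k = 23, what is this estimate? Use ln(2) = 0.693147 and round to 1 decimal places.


Using the asymptotic formula: threshold ~ 2^k * ln(2).
2^23 = 8388608.
8388608 * 0.693147 = 5814538.5.

5814538.5


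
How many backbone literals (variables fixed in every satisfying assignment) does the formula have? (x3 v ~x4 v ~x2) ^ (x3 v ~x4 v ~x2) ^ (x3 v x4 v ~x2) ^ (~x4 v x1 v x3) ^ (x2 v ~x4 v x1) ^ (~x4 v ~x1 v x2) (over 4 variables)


Find all satisfying assignments: 8 model(s).
Check which variables have the same value in every model.
No variable is fixed across all models.
Backbone size = 0.

0


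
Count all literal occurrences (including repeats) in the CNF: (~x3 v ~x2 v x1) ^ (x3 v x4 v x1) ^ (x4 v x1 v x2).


Clause lengths: 3, 3, 3.
Sum = 3 + 3 + 3 = 9.

9


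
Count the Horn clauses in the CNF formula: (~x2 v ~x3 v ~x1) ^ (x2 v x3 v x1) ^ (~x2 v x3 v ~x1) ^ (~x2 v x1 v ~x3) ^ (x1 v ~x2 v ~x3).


A Horn clause has at most one positive literal.
Clause 1: 0 positive lit(s) -> Horn
Clause 2: 3 positive lit(s) -> not Horn
Clause 3: 1 positive lit(s) -> Horn
Clause 4: 1 positive lit(s) -> Horn
Clause 5: 1 positive lit(s) -> Horn
Total Horn clauses = 4.

4


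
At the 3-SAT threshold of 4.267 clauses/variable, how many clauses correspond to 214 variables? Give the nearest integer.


The 3-SAT phase transition occurs at approximately 4.267 clauses per variable.
m = 4.267 * 214 = 913.138.
Rounded to nearest integer: 913.

913


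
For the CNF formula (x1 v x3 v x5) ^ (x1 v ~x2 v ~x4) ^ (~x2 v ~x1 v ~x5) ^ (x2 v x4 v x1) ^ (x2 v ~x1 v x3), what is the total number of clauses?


Each group enclosed in parentheses joined by ^ is one clause.
Counting the conjuncts: 5 clauses.

5
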